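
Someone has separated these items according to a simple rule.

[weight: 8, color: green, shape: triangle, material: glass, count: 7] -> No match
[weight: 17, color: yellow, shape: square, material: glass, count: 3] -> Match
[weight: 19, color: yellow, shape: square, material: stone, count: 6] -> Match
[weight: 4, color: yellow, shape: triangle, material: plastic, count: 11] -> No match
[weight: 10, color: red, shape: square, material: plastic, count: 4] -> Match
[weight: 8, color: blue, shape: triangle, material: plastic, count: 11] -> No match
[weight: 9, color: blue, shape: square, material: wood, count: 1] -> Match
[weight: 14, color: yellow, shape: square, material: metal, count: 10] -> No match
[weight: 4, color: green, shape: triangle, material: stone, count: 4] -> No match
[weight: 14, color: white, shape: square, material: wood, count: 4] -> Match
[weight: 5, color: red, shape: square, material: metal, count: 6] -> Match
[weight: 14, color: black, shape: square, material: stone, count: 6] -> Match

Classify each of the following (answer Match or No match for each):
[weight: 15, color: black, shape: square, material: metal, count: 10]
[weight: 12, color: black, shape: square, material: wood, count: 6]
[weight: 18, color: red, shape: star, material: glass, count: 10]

Rule: shape is square AND count ≤ 6. This holds for each 'Match' example and fails for each 'No match' one.
[weight: 15, color: black, shape: square, material: metal, count: 10]: shape is square, count = 10, does not pass → No match. [weight: 12, color: black, shape: square, material: wood, count: 6]: shape is square, count = 6, checks out → Match. [weight: 18, color: red, shape: star, material: glass, count: 10]: shape is star, count = 10, does not pass → No match.

No match, Match, No match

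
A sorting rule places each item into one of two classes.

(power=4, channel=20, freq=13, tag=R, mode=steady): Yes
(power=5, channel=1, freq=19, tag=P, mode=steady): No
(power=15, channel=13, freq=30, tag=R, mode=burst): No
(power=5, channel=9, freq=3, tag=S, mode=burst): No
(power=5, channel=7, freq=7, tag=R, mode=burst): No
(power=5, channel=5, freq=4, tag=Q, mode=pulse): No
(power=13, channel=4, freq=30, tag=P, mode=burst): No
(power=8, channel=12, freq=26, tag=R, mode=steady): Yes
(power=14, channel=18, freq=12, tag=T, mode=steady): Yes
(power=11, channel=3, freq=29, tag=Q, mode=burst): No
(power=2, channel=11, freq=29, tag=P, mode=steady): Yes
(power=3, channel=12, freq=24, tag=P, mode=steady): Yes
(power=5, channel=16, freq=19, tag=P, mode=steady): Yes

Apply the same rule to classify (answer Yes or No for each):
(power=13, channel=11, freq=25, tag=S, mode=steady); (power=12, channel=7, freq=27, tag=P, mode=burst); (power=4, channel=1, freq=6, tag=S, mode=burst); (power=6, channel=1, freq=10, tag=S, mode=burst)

One predicate separates the groups cleanly: mode is steady AND channel ≥ 3.
Yes: (power=13, channel=11, freq=25, tag=S, mode=steady), since mode is steady, channel = 11. No: (power=12, channel=7, freq=27, tag=P, mode=burst), since mode is burst, channel = 7. No: (power=4, channel=1, freq=6, tag=S, mode=burst), since mode is burst, channel = 1. No: (power=6, channel=1, freq=10, tag=S, mode=burst), since mode is burst, channel = 1.

Yes, No, No, No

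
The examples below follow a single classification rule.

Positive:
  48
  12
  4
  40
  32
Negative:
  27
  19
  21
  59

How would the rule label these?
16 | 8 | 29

Positive, Positive, Negative

The distinguishing property — even — holds for all the 'Positive' cases and none of the 'Negative' cases.
16 → 16 is even → Positive.
8 → 8 is even → Positive.
29 → 29 is odd → Negative.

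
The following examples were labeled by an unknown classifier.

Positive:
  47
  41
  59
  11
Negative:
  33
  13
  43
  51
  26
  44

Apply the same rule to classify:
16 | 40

Negative, Negative

A rule that fits every label: ≡ 5 (mod 6) — true of each 'Positive' example, false of each 'Negative' one.
16: 16 mod 6 = 4, fails this test → Negative. 40: 40 mod 6 = 4, fails this test → Negative.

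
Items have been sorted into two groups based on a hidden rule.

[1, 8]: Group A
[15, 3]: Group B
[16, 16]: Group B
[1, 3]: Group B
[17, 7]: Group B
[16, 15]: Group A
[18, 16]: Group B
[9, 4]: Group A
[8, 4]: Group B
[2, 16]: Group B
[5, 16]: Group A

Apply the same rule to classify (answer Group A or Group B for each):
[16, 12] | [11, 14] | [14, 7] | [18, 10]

Comparing the two groups points to one rule — sum is odd.
[16, 12]: 16+12 = 28, does not fit → Group B. [11, 14]: 11+14 = 25, satisfies this → Group A. [14, 7]: 14+7 = 21, satisfies this → Group A. [18, 10]: 18+10 = 28, does not fit → Group B.

Group B, Group A, Group A, Group B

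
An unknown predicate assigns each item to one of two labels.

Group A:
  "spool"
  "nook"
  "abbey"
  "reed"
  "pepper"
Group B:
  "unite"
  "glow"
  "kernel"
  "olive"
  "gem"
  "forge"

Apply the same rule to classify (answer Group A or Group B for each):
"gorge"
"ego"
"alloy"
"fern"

Group B, Group B, Group A, Group B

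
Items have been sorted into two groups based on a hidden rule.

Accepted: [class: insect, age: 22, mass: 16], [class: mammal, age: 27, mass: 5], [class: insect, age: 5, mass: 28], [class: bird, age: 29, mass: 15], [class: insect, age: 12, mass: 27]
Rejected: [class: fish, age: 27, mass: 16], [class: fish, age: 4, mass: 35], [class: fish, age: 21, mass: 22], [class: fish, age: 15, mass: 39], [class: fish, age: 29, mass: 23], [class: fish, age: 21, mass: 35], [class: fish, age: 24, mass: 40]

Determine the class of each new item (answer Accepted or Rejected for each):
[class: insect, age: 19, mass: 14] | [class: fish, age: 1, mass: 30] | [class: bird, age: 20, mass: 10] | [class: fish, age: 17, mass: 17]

Accepted, Rejected, Accepted, Rejected

Every 'Accepted' example satisfies: class is not fish. None of the 'Rejected' examples do.
[class: insect, age: 19, mass: 14] — class is insect, hence Accepted. [class: fish, age: 1, mass: 30] — class is fish, hence Rejected. [class: bird, age: 20, mass: 10] — class is bird, hence Accepted. [class: fish, age: 17, mass: 17] — class is fish, hence Rejected.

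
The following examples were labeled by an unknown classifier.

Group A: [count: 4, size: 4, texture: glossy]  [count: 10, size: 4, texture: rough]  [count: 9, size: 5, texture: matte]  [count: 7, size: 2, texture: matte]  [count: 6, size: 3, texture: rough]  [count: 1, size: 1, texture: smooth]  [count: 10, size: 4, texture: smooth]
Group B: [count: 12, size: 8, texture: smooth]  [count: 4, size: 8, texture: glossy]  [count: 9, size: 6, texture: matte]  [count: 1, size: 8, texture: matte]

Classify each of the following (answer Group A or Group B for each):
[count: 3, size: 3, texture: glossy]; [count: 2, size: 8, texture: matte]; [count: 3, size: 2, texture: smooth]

The rule appears to be: size ≤ 5.
[count: 3, size: 3, texture: glossy] → size = 3 → Group A.
[count: 2, size: 8, texture: matte] → size = 8 → Group B.
[count: 3, size: 2, texture: smooth] → size = 2 → Group A.

Group A, Group B, Group A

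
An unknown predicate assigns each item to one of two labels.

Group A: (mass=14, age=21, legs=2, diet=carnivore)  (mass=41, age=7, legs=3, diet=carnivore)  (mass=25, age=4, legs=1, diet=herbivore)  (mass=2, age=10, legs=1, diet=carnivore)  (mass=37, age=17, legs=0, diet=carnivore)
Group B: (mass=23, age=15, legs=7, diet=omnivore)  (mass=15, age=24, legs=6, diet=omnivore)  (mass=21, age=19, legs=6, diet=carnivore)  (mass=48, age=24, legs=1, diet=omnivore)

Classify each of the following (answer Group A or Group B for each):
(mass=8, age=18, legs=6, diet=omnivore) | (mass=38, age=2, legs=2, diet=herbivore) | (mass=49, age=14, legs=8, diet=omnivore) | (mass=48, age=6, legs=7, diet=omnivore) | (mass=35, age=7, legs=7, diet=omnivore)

Group B, Group A, Group B, Group B, Group B

The common property of the 'Group A' items is: legs ≤ 3 AND age ≤ 21. No 'Group B' item has it.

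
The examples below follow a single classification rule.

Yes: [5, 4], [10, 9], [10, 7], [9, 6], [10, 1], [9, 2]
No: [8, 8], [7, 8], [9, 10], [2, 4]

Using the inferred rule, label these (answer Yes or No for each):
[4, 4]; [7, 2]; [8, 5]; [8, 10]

A rule that fits every label: first > second — true of each 'Yes' example, false of each 'No' one.
[4, 4] → 4 = 4 → No. [7, 2] → 7 > 2 → Yes. [8, 5] → 8 > 5 → Yes. [8, 10] → 8 < 10 → No.

No, Yes, Yes, No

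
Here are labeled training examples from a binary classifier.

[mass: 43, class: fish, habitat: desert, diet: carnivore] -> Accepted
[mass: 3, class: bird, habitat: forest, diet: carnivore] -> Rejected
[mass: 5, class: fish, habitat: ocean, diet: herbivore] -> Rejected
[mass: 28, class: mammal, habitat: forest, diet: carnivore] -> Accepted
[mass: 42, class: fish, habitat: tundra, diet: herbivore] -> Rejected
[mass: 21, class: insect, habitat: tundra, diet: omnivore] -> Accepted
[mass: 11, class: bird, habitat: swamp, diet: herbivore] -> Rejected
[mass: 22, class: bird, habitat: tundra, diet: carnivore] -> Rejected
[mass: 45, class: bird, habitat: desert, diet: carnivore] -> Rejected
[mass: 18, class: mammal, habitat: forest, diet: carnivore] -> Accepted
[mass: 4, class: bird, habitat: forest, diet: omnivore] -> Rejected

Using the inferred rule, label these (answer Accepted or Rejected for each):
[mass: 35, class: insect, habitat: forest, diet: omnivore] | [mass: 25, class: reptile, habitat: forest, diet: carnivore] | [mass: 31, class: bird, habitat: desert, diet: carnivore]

Accepted, Accepted, Rejected

All 'Accepted' examples share one property — diet is not herbivore AND class is not bird — and every 'Rejected' example lacks it.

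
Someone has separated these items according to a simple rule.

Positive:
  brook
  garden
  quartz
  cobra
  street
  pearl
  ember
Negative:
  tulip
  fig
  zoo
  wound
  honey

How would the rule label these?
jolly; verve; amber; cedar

Negative, Positive, Positive, Positive

Checking candidate rules against both groups, what survives is: contains 'r'.
jolly → no 'r' → Negative.
verve → has 'r' → Positive.
amber → has 'r' → Positive.
cedar → has 'r' → Positive.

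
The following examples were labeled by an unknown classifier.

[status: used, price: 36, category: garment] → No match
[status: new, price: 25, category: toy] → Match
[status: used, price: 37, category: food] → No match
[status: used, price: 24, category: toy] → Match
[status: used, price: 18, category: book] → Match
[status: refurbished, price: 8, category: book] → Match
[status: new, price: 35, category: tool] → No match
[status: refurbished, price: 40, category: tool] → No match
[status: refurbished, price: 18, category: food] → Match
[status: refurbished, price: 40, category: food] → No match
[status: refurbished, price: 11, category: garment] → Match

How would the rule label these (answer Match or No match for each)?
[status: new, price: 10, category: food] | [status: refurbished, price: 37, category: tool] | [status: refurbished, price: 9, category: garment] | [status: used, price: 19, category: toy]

Match, No match, Match, Match

The classifier is using: price ≤ 25.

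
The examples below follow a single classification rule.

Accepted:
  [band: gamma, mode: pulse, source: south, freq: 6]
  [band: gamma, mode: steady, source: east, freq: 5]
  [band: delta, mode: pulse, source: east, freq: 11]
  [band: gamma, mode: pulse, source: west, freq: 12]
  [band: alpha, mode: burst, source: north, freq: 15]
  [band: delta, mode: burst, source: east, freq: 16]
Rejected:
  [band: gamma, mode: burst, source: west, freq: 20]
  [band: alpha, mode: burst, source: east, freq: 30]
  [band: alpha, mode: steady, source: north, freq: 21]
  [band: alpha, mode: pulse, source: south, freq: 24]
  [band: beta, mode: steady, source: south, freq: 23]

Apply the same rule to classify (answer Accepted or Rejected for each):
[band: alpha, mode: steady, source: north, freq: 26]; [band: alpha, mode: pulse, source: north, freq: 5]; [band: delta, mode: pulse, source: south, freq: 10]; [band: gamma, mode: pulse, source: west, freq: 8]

A rule that fits every label: freq ≤ 16 — true of each 'Accepted' example, false of each 'Rejected' one.
[band: alpha, mode: steady, source: north, freq: 26] — freq = 26, hence Rejected. [band: alpha, mode: pulse, source: north, freq: 5] — freq = 5, hence Accepted. [band: delta, mode: pulse, source: south, freq: 10] — freq = 10, hence Accepted. [band: gamma, mode: pulse, source: west, freq: 8] — freq = 8, hence Accepted.

Rejected, Accepted, Accepted, Accepted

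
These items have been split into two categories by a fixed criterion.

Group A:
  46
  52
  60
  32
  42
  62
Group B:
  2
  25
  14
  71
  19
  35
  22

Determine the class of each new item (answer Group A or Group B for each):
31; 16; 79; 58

The classifier is using: even AND at least 25.

Group B, Group B, Group B, Group A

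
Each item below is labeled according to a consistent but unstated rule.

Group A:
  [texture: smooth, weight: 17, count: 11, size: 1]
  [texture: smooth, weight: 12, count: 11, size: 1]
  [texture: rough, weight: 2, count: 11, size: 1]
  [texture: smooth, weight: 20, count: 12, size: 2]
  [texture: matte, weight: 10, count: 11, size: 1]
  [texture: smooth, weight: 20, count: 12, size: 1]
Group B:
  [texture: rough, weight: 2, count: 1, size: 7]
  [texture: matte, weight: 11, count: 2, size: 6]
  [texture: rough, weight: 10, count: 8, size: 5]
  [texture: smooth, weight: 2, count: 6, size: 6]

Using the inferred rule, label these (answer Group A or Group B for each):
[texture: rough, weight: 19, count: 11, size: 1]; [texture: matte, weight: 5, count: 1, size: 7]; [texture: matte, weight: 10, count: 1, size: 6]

One predicate separates the groups cleanly: size ≤ 2.

Group A, Group B, Group B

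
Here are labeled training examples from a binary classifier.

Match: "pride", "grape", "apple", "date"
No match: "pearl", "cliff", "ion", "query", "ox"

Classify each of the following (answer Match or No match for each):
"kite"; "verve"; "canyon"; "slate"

Match, Match, No match, Match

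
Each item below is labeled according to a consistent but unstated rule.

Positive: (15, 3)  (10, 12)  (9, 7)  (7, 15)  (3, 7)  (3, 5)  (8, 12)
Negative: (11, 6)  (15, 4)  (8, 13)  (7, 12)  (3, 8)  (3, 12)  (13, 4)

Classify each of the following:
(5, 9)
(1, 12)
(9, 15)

Looking at the examples, the only property every 'Positive' case has and every 'Negative' case lacks is: sum is even.
(5, 9): Positive (5+9 = 14). (1, 12): Negative (1+12 = 13). (9, 15): Positive (9+15 = 24).

Positive, Negative, Positive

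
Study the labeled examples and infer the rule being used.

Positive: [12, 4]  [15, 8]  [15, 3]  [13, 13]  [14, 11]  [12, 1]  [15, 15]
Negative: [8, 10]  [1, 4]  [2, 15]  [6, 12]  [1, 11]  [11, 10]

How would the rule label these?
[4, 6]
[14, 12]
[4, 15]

Negative, Positive, Negative

The rule appears to be: first ≥ 12.
[4, 6]: first 4 — doesn't match, so Negative.
[14, 12]: first 14 — matches, so Positive.
[4, 15]: first 4 — doesn't match, so Negative.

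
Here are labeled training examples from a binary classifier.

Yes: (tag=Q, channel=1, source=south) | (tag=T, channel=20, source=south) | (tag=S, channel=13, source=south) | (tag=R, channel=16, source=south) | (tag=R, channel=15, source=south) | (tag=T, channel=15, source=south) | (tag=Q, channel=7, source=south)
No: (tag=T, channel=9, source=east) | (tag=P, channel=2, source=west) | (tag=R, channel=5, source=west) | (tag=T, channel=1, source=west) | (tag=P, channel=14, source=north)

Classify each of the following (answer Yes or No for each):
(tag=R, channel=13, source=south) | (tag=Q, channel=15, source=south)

Looking at the examples, the only property every 'Yes' case has and every 'No' case lacks is: source is south.
(tag=R, channel=13, source=south): source is south, qualifies → Yes. (tag=Q, channel=15, source=south): source is south, qualifies → Yes.

Yes, Yes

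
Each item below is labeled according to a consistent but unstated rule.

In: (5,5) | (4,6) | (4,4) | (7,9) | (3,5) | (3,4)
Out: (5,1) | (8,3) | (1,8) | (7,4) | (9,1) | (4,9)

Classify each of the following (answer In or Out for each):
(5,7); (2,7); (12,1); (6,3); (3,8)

In, Out, Out, Out, Out

Rule: |first − second| ≤ 2. This holds for each 'In' example and fails for each 'Out' one.
(5,7): In (|5−7| = 2).
(2,7): Out (|2−7| = 5).
(12,1): Out (|12−1| = 11).
(6,3): Out (|6−3| = 3).
(3,8): Out (|3−8| = 5).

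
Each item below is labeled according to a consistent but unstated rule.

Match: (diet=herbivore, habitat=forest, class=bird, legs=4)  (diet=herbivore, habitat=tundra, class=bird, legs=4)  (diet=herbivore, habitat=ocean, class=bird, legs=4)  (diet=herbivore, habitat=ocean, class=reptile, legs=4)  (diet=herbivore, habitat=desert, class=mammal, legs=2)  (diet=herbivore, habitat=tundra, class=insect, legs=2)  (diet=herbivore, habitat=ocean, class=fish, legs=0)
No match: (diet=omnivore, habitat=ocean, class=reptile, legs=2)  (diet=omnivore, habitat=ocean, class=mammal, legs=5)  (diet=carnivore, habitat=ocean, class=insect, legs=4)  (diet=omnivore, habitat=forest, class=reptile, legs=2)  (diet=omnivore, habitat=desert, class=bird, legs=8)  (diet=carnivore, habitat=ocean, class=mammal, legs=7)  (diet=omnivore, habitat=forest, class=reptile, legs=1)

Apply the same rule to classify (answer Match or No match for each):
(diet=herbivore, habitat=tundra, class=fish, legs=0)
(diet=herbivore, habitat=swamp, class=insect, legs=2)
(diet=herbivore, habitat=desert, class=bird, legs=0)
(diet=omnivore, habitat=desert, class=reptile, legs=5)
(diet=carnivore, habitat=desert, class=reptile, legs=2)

Match, Match, Match, No match, No match

The pattern is that an item is 'Match' exactly when: diet is herbivore.
(diet=herbivore, habitat=tundra, class=fish, legs=0) — diet is herbivore, hence Match. (diet=herbivore, habitat=swamp, class=insect, legs=2) — diet is herbivore, hence Match. (diet=herbivore, habitat=desert, class=bird, legs=0) — diet is herbivore, hence Match. (diet=omnivore, habitat=desert, class=reptile, legs=5) — diet is omnivore, hence No match. (diet=carnivore, habitat=desert, class=reptile, legs=2) — diet is carnivore, hence No match.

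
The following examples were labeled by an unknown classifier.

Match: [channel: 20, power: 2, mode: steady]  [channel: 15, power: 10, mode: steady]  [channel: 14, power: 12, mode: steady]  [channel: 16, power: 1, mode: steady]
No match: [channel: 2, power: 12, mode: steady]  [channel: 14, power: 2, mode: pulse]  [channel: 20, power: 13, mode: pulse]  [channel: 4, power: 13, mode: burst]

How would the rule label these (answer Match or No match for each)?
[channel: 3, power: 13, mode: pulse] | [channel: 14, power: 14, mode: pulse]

No match, No match

The common property of the 'Match' items is: mode is steady AND channel ≥ 4. No 'No match' item has it.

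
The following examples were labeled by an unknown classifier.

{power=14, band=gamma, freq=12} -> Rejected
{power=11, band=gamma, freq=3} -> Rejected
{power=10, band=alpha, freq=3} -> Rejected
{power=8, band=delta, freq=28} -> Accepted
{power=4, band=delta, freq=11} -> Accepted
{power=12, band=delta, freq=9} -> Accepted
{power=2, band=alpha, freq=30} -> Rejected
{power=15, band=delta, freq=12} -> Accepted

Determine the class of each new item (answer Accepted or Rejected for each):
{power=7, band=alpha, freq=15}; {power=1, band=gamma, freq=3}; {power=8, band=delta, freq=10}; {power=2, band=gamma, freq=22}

The simplest hypothesis consistent with all the labels is: band is delta.
{power=7, band=alpha, freq=15} → band is alpha → Rejected.
{power=1, band=gamma, freq=3} → band is gamma → Rejected.
{power=8, band=delta, freq=10} → band is delta → Accepted.
{power=2, band=gamma, freq=22} → band is gamma → Rejected.

Rejected, Rejected, Accepted, Rejected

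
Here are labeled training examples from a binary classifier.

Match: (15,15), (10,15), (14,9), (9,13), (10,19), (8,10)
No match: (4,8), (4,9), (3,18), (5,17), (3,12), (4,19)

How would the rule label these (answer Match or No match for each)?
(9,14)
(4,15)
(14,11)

The simplest hypothesis consistent with all the labels is: first ≥ 8.
(9,14): first 9 — fits, so Match.
(4,15): first 4 — does not fit, so No match.
(14,11): first 14 — fits, so Match.

Match, No match, Match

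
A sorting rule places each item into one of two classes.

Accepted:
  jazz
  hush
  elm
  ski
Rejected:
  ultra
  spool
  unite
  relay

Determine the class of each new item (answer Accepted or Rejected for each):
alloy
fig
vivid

Rejected, Accepted, Rejected

The distinguishing property — length ≤ 4 — holds for all the 'Accepted' cases and none of the 'Rejected' cases.
Rejected: alloy, since length 5.
Accepted: fig, since length 3.
Rejected: vivid, since length 5.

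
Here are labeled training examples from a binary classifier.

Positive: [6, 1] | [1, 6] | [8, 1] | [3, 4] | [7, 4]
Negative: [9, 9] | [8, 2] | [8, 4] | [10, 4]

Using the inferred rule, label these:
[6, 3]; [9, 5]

A rule that fits every label: sum is odd — true of each 'Positive' example, false of each 'Negative' one.
[6, 3] → 6+3 = 9 → Positive. [9, 5] → 9+5 = 14 → Negative.

Positive, Negative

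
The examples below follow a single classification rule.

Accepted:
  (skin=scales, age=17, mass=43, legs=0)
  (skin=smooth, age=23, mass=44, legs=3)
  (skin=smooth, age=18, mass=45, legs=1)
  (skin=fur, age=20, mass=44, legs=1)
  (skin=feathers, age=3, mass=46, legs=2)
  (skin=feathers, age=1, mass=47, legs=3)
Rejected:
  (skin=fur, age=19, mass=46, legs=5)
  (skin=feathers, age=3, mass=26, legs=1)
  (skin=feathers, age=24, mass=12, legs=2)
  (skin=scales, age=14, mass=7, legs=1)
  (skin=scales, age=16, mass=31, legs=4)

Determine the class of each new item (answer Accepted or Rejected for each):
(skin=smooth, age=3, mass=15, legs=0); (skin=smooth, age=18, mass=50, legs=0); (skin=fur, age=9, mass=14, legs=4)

The simplest hypothesis consistent with all the labels is: mass ≥ 31 AND legs ≤ 3.
(skin=smooth, age=3, mass=15, legs=0): mass = 15, legs = 0 — fails the rule, so Rejected. (skin=smooth, age=18, mass=50, legs=0): mass = 50, legs = 0 — fits, so Accepted. (skin=fur, age=9, mass=14, legs=4): mass = 14, legs = 4 — fails the rule, so Rejected.

Rejected, Accepted, Rejected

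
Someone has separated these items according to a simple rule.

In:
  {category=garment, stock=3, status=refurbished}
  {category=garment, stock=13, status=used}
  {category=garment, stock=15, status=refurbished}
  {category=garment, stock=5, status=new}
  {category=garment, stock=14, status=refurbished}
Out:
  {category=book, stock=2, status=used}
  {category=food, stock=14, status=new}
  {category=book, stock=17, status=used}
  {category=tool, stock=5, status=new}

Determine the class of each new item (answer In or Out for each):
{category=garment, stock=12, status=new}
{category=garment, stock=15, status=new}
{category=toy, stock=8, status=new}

In, In, Out

Every 'In' example satisfies: category is garment. None of the 'Out' examples do.
{category=garment, stock=12, status=new}: In (category is garment).
{category=garment, stock=15, status=new}: In (category is garment).
{category=toy, stock=8, status=new}: Out (category is toy).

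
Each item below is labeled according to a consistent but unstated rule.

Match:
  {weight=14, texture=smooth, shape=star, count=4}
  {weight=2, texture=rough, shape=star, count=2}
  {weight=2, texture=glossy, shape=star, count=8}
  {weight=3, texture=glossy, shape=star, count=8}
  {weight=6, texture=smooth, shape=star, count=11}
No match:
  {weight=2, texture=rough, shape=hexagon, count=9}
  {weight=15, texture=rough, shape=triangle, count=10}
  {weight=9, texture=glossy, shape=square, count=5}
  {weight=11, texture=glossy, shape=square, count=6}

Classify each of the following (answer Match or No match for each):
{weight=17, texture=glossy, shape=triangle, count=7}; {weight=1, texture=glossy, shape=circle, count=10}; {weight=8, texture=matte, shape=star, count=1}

Checking candidate rules against both groups, what survives is: shape is star.

No match, No match, Match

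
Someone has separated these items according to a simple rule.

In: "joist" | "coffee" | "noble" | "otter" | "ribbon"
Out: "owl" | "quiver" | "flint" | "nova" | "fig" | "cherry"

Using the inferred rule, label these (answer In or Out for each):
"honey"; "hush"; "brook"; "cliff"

In, Out, In, Out

The classifier is using: length ≥ 5 AND contains 'o'.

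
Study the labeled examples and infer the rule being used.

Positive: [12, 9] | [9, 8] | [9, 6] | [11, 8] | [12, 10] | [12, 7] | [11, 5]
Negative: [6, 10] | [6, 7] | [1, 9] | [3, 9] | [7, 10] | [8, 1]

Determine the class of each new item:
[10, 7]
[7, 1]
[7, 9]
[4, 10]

Every 'Positive' example satisfies: first ≥ 9. None of the 'Negative' examples do.
[10, 7] — first 10, hence Positive. [7, 1] — first 7, hence Negative. [7, 9] — first 7, hence Negative. [4, 10] — first 4, hence Negative.

Positive, Negative, Negative, Negative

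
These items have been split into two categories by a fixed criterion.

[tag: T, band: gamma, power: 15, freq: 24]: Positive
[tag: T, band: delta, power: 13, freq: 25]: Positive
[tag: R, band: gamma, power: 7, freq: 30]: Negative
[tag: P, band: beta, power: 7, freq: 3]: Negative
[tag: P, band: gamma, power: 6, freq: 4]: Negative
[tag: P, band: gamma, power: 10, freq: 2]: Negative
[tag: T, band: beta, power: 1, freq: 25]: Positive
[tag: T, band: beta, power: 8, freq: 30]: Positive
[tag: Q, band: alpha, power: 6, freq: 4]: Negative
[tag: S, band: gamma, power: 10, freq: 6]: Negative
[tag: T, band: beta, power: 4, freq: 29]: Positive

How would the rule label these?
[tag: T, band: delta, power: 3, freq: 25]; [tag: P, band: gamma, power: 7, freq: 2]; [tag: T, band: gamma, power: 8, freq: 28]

Positive, Negative, Positive

One predicate separates the groups cleanly: tag is T.
[tag: T, band: delta, power: 3, freq: 25] — tag is T, hence Positive.
[tag: P, band: gamma, power: 7, freq: 2] — tag is P, hence Negative.
[tag: T, band: gamma, power: 8, freq: 28] — tag is T, hence Positive.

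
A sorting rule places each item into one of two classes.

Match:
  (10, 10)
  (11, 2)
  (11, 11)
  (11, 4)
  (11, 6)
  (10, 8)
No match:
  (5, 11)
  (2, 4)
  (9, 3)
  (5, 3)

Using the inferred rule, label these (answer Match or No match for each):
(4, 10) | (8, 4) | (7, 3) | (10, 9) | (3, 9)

No match, No match, No match, Match, No match

The pattern is that an item is 'Match' exactly when: first ≥ 10.
(4, 10): first 4, does not satisfy this → No match.
(8, 4): first 8, does not satisfy this → No match.
(7, 3): first 7, does not satisfy this → No match.
(10, 9): first 10, fits → Match.
(3, 9): first 3, does not satisfy this → No match.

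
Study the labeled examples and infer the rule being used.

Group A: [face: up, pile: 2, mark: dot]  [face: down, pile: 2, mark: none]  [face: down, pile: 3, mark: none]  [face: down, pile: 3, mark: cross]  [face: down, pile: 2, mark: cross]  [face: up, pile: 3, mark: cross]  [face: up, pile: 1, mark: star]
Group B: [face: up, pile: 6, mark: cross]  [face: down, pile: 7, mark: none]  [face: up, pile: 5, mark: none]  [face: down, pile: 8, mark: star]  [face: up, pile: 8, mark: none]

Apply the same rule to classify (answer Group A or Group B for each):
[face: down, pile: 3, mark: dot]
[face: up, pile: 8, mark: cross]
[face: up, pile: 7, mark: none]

Group A, Group B, Group B

The rule appears to be: pile ≤ 3.
[face: down, pile: 3, mark: dot] → pile = 3 → Group A.
[face: up, pile: 8, mark: cross] → pile = 8 → Group B.
[face: up, pile: 7, mark: none] → pile = 7 → Group B.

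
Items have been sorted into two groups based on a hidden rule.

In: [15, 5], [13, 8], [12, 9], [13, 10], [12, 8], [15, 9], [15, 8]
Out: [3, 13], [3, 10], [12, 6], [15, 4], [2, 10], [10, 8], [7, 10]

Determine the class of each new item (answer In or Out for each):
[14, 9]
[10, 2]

In, Out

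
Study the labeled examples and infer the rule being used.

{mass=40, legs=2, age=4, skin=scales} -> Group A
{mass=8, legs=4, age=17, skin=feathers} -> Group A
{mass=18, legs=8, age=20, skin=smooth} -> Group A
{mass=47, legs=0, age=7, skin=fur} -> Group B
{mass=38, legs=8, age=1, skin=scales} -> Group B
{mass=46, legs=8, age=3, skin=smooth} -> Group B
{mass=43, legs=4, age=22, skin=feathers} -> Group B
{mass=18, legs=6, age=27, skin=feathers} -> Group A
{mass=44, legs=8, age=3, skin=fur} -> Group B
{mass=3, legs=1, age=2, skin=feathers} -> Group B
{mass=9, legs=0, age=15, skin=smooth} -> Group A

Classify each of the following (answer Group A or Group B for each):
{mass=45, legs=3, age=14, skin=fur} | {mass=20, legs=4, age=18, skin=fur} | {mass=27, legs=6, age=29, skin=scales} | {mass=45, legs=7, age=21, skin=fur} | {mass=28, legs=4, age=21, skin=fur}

Group B, Group A, Group A, Group B, Group A

Every 'Group A' example satisfies: mass ≤ 40 AND age ≥ 3. None of the 'Group B' examples do.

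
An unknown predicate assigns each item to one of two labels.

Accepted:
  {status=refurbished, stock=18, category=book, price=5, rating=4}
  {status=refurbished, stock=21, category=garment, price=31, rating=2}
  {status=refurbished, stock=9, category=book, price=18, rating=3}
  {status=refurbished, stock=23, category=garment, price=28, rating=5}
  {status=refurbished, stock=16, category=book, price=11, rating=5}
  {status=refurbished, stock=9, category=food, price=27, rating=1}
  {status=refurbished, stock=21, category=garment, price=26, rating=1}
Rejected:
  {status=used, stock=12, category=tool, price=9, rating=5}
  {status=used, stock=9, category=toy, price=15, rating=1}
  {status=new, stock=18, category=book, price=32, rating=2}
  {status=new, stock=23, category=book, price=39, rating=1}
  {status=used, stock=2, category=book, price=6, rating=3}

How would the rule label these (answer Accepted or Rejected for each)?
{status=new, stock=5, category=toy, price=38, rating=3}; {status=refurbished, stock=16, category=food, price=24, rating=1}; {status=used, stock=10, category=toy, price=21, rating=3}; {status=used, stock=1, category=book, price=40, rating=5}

Rejected, Accepted, Rejected, Rejected

One predicate separates the groups cleanly: status is refurbished.
{status=new, stock=5, category=toy, price=38, rating=3}: status is new — does not fit, so Rejected. {status=refurbished, stock=16, category=food, price=24, rating=1}: status is refurbished — satisfies this, so Accepted. {status=used, stock=10, category=toy, price=21, rating=3}: status is used — does not fit, so Rejected. {status=used, stock=1, category=book, price=40, rating=5}: status is used — does not fit, so Rejected.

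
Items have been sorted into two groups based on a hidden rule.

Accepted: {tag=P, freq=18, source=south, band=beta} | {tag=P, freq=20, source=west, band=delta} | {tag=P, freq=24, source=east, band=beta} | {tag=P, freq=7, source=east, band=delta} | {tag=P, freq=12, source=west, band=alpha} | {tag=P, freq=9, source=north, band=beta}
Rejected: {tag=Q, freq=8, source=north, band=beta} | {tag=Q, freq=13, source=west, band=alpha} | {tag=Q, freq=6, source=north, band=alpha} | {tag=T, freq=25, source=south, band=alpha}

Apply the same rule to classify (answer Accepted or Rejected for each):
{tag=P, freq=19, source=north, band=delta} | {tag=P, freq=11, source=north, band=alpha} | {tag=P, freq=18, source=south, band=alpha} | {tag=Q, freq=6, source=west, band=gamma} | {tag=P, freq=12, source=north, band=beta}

Comparing the two groups points to one rule — tag is P.
{tag=P, freq=19, source=north, band=delta} — tag is P, hence Accepted.
{tag=P, freq=11, source=north, band=alpha} — tag is P, hence Accepted.
{tag=P, freq=18, source=south, band=alpha} — tag is P, hence Accepted.
{tag=Q, freq=6, source=west, band=gamma} — tag is Q, hence Rejected.
{tag=P, freq=12, source=north, band=beta} — tag is P, hence Accepted.

Accepted, Accepted, Accepted, Rejected, Accepted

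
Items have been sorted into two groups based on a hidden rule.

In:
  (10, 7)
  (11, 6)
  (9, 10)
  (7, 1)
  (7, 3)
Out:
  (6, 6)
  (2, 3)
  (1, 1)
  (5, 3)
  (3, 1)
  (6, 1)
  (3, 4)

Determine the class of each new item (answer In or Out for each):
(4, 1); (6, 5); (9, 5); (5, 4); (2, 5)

'In' ⟺ first ≥ 7.
(4, 1): first 4, lacks this property → Out. (6, 5): first 6, lacks this property → Out. (9, 5): first 9, matches → In. (5, 4): first 5, lacks this property → Out. (2, 5): first 2, lacks this property → Out.

Out, Out, In, Out, Out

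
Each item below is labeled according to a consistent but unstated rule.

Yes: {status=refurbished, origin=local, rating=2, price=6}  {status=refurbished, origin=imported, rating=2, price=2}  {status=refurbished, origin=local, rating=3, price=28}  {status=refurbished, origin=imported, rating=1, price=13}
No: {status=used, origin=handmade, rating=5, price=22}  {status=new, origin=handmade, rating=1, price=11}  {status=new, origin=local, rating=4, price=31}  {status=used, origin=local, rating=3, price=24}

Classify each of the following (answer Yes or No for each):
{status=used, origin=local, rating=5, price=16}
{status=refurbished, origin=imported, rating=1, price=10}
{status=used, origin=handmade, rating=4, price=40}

No, Yes, No

'Yes' ⟺ status is refurbished.
{status=used, origin=local, rating=5, price=16} — status is used, hence No.
{status=refurbished, origin=imported, rating=1, price=10} — status is refurbished, hence Yes.
{status=used, origin=handmade, rating=4, price=40} — status is used, hence No.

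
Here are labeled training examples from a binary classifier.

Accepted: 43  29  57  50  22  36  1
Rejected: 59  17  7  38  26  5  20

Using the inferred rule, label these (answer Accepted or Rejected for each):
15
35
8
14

Accepted, Rejected, Accepted, Rejected

Checking candidate rules against both groups, what survives is: ≡ 1 (mod 7).
Accepted: 15, since 15 mod 7 = 1.
Rejected: 35, since 35 mod 7 = 0.
Accepted: 8, since 8 mod 7 = 1.
Rejected: 14, since 14 mod 7 = 0.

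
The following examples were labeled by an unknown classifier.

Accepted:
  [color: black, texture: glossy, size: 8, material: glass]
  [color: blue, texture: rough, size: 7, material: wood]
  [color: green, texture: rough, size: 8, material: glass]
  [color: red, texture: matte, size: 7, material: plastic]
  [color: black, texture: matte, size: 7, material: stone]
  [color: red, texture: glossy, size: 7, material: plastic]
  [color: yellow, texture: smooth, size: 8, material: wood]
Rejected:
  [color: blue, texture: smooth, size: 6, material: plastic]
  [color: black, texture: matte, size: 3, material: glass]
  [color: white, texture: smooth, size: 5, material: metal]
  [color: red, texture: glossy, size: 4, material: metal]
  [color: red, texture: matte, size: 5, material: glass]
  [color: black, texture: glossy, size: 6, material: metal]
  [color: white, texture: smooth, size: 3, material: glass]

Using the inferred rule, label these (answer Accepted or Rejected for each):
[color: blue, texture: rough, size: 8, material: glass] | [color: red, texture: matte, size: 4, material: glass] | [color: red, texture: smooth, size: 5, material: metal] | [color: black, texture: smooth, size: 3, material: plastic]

Accepted, Rejected, Rejected, Rejected

One predicate separates the groups cleanly: size ≥ 7.
[color: blue, texture: rough, size: 8, material: glass]: size = 8, matches → Accepted.
[color: red, texture: matte, size: 4, material: glass]: size = 4, does not fit → Rejected.
[color: red, texture: smooth, size: 5, material: metal]: size = 5, does not fit → Rejected.
[color: black, texture: smooth, size: 3, material: plastic]: size = 3, does not fit → Rejected.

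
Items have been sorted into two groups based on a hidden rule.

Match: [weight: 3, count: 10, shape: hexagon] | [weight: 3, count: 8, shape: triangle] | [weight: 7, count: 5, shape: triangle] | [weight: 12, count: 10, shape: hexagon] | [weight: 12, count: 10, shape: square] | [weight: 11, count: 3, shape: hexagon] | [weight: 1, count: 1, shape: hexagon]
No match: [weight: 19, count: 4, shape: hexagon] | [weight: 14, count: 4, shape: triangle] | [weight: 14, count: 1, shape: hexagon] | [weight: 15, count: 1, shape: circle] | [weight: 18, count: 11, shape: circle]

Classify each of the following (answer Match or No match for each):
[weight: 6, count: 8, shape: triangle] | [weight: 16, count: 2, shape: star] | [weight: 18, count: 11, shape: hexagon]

The classifier is using: weight ≤ 12.
[weight: 6, count: 8, shape: triangle]: weight = 6 — meets the rule, so Match. [weight: 16, count: 2, shape: star]: weight = 16 — fails the rule, so No match. [weight: 18, count: 11, shape: hexagon]: weight = 18 — fails the rule, so No match.

Match, No match, No match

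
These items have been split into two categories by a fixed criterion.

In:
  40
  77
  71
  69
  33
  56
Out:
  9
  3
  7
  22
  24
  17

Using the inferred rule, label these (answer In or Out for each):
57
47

A rule that fits every label: at least 33 — true of each 'In' example, false of each 'Out' one.
57: In (57 ≥ 33). 47: In (47 ≥ 33).

In, In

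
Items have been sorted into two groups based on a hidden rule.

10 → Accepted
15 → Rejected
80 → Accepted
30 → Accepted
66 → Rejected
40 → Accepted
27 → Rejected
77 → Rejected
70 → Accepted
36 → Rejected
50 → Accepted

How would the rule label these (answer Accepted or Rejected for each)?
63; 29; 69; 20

All 'Accepted' examples share one property — multiple of 10 — and every 'Rejected' example lacks it.

Rejected, Rejected, Rejected, Accepted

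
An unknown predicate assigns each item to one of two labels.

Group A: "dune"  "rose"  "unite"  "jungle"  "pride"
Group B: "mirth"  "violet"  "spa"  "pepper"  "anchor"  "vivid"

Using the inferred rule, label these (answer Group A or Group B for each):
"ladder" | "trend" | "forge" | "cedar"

Rule: ends with 'e'. This holds for each 'Group A' example and fails for each 'Group B' one.
Group B: "ladder", since ends with 'r'. Group B: "trend", since ends with 'd'. Group A: "forge", since ends with 'e'. Group B: "cedar", since ends with 'r'.

Group B, Group B, Group A, Group B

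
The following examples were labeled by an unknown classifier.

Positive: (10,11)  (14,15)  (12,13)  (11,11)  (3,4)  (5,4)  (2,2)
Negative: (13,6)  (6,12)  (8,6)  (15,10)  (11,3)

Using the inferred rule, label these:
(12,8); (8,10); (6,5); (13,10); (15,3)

Every 'Positive' example satisfies: |first − second| ≤ 1. None of the 'Negative' examples do.

Negative, Negative, Positive, Negative, Negative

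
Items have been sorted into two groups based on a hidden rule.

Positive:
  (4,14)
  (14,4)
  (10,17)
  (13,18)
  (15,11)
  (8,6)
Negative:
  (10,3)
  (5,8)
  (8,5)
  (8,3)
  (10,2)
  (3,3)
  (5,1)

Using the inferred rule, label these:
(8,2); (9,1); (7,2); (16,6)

The classifier is using: sum ≥ 14.
(8,2): 8+2 = 10 — fails the rule, so Negative. (9,1): 9+1 = 10 — fails the rule, so Negative. (7,2): 7+2 = 9 — fails the rule, so Negative. (16,6): 16+6 = 22 — fits, so Positive.

Negative, Negative, Negative, Positive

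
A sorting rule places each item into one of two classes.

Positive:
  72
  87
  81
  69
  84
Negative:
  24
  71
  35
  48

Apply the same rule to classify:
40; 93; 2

The common property of the 'Positive' items is: multiple of 3 AND at least 69. No 'Negative' item has it.
40 — 40 = 3·13 + 1, 40 < 69, hence Negative.
93 — 93 = 3·31, 93 ≥ 69, hence Positive.
2 — 2 = 3·0 + 2, 2 < 69, hence Negative.

Negative, Positive, Negative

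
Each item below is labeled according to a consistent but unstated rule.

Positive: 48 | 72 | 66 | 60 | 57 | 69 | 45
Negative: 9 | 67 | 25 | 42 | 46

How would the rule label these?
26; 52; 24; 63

Negative, Negative, Negative, Positive

The simplest hypothesis consistent with all the labels is: multiple of 3 AND at least 45.
26: 26 = 3·8 + 2, 26 < 45, doesn't qualify → Negative.
52: 52 = 3·17 + 1, 52 ≥ 45, doesn't qualify → Negative.
24: 24 = 3·8, 24 < 45, doesn't qualify → Negative.
63: 63 = 3·21, 63 ≥ 45, satisfies this → Positive.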